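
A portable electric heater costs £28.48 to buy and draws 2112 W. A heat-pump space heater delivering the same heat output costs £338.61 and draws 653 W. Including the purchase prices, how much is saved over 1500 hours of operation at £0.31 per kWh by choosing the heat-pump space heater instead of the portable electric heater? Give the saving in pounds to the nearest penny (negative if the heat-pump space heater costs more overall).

£368.31

portable electric heater: £28.48 + (2112/1000) kW × 1500 h × £0.31 = £28.48 + £982.08 = £1010.56
heat-pump space heater: £338.61 + (653/1000) kW × 1500 h × £0.31 = £338.61 + £303.645 = £642.255
Saving = £1010.56 − £642.255 = £368.305 → £368.31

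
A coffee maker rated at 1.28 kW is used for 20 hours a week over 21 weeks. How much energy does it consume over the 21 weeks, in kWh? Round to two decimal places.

537.60 kWh

Runtime = 20 h/week × 21 weeks = 420 h
Energy = 1.28 kW × 420 h = 537.6 kWh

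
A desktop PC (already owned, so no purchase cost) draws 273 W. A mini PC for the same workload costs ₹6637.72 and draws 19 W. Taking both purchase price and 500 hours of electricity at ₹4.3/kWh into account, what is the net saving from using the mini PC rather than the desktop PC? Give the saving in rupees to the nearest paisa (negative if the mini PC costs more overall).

-₹6091.62

desktop PC: ₹0.00 + (273/1000) kW × 500 h × ₹4.3 = ₹0.00 + ₹586.95 = ₹586.95
mini PC: ₹6637.72 + (19/1000) kW × 500 h × ₹4.3 = ₹6637.72 + ₹40.85 = ₹6678.57
Saving = ₹586.95 − ₹6678.57 = −₹6091.62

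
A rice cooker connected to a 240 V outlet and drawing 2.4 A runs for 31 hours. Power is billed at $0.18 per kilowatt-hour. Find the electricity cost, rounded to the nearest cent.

Power = 2.4 A × 240 V = 576 W = 0.576 kW
Energy = 0.576 kW × 31 h = 17.856 kWh
Cost = 17.856 kWh × $0.18/kWh = $3.21

$3.21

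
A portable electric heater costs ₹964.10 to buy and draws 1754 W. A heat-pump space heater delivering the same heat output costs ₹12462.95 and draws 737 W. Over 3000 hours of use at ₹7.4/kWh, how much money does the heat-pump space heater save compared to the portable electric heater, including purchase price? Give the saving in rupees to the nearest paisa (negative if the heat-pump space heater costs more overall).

₹11078.55

portable electric heater: ₹964.10 + (1754/1000) kW × 3000 h × ₹7.4 = ₹964.10 + ₹38938.8 = ₹39902.9
heat-pump space heater: ₹12462.95 + (737/1000) kW × 3000 h × ₹7.4 = ₹12462.95 + ₹16361.4 = ₹28824.35
Saving = ₹39902.9 − ₹28824.35 = ₹11078.55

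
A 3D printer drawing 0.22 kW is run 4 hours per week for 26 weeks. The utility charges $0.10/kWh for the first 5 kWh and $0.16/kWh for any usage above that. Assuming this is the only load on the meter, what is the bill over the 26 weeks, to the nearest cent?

$3.36

Runtime = 4 h/week × 26 weeks = 104 h
Energy = 0.22 kW × 104 h = 22.88 kWh
Tier 1 (0–5 kWh): 5 × $0.10 = $0.5
Above 5 kWh: 17.88 × $0.16 = $2.8608
Bill = $3.36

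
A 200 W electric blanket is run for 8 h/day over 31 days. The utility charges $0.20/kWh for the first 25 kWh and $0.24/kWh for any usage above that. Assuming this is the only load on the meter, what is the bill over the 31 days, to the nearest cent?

Runtime = 8 h/day × 31 days = 248 h
Energy = 0.2 kW × 248 h = 49.6 kWh
Tier 1 (0–25 kWh): 25 × $0.20 = $5
Above 25 kWh: 24.6 × $0.24 = $5.904
Bill = $10.90

$10.90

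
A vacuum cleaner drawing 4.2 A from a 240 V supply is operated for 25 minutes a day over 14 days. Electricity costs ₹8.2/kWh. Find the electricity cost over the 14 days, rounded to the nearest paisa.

₹48.22

Power = 4.2 A × 240 V = 1008 W = 1.008 kW
Runtime = 25 min × 14 = 350 min = 5.833333… h
Energy = 1.008 kW × 5.833333… h = 5.88 kWh
Cost = 5.88 kWh × ₹8.2/kWh = ₹48.22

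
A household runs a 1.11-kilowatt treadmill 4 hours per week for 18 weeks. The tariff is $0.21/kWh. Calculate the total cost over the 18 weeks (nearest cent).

Runtime = 4 h/week × 18 weeks = 72 h
Energy = 1.11 kW × 72 h = 79.92 kWh
Cost = 79.92 kWh × $0.21/kWh = $16.78

$16.78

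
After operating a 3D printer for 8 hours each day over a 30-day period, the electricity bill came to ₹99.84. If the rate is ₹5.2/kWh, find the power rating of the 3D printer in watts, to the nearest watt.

80 W

Energy = ₹99.84 ÷ ₹5.2/kWh = 19.2 kWh
Runtime = 8 h/day × 30 days = 240 h
Power = 19.2 kWh ÷ 240 h = 0.08 kW = 80 W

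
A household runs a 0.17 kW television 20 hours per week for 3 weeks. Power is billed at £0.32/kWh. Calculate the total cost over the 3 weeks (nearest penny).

Runtime = 20 h/week × 3 weeks = 60 h
Energy = 0.17 kW × 60 h = 10.2 kWh
Cost = 10.2 kWh × £0.32/kWh = £3.26

£3.26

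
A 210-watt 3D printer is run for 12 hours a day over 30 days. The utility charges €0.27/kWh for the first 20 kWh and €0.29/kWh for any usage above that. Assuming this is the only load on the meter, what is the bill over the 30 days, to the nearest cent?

€21.52

Runtime = 12 h/day × 30 days = 360 h
Energy = 0.21 kW × 360 h = 75.6 kWh
Tier 1 (0–20 kWh): 20 × €0.27 = €5.4
Above 20 kWh: 55.6 × €0.29 = €16.124
Bill = €21.52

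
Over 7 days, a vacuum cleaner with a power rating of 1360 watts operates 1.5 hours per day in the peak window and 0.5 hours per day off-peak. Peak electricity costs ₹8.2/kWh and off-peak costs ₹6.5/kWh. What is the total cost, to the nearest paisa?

Peak energy = 1.36 kW × 1.5 h × 7 = 14.28 kWh
Off-peak energy = 1.36 kW × 0.5 h × 7 = 4.76 kWh
Cost = 14.28 × ₹8.2 + 4.76 × ₹6.5 = ₹117.096 + ₹30.94 = ₹148.04

₹148.04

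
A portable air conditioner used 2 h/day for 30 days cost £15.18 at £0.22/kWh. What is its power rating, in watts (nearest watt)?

1150 W

Energy = £15.18 ÷ £0.22/kWh = 69 kWh
Runtime = 2 h/day × 30 days = 60 h
Power = 69 kWh ÷ 60 h = 1.15 kW = 1150 W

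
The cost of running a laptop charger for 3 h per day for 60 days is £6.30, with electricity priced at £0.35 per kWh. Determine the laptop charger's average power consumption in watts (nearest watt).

Energy = £6.30 ÷ £0.35/kWh = 18 kWh
Runtime = 3 h/day × 60 days = 180 h
Power = 18 kWh ÷ 180 h = 0.1 kW = 100 W

100 W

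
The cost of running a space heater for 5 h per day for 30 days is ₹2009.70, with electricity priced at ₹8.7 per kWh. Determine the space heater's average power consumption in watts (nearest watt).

Energy = ₹2009.70 ÷ ₹8.7/kWh = 231 kWh
Runtime = 5 h/day × 30 days = 150 h
Power = 231 kWh ÷ 150 h = 1.54 kW = 1540 W

1540 W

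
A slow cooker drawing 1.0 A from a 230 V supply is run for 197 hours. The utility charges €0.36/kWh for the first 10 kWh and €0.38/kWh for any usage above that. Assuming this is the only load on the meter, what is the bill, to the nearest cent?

€17.02

Power = 1.0 A × 230 V = 230 W = 0.23 kW
Energy = 0.23 kW × 197 h = 45.31 kWh
Tier 1 (0–10 kWh): 10 × €0.36 = €3.6
Above 10 kWh: 35.31 × €0.38 = €13.4178
Bill = €17.02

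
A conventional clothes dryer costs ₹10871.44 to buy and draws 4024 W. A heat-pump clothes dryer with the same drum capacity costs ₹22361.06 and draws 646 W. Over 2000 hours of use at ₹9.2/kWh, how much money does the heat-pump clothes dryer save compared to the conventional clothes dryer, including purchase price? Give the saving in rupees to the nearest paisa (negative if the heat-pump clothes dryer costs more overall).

₹50665.58

conventional clothes dryer: ₹10871.44 + (4024/1000) kW × 2000 h × ₹9.2 = ₹10871.44 + ₹74041.6 = ₹84913.04
heat-pump clothes dryer: ₹22361.06 + (646/1000) kW × 2000 h × ₹9.2 = ₹22361.06 + ₹11886.4 = ₹34247.46
Saving = ₹84913.04 − ₹34247.46 = ₹50665.58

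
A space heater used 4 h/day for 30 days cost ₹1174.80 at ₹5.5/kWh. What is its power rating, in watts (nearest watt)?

1780 W

Energy = ₹1174.80 ÷ ₹5.5/kWh = 213.6 kWh
Runtime = 4 h/day × 30 days = 120 h
Power = 213.6 kWh ÷ 120 h = 1.78 kW = 1780 W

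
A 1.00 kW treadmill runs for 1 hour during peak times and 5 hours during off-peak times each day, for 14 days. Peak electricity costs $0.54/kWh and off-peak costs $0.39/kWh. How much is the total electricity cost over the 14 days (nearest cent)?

$34.86

Peak energy = 1 kW × 1 h × 14 = 14 kWh
Off-peak energy = 1 kW × 5 h × 14 = 70 kWh
Cost = 14 × $0.54 + 70 × $0.39 = $7.56 + $27.3 = $34.86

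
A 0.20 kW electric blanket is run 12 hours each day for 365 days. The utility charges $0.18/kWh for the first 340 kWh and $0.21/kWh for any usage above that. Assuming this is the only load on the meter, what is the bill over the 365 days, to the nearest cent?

Runtime = 12 h/day × 365 days = 4380 h
Energy = 0.2 kW × 4380 h = 876 kWh
Tier 1 (0–340 kWh): 340 × $0.18 = $61.2
Above 340 kWh: 536 × $0.21 = $112.56
Bill = $173.76

$173.76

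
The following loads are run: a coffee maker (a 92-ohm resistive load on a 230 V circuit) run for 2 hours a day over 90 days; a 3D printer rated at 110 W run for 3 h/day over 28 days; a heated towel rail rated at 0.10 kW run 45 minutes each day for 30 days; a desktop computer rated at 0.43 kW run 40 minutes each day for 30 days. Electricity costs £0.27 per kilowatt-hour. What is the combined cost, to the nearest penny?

coffee maker: Power = V²/R = 230²/92 = 575 W = 0.575 kW
coffee maker: Runtime = 2 h/day × 90 days = 180 h
coffee maker: 0.575 kW × 180 h = 103.5 kWh
3D printer: Runtime = 3 h/day × 28 days = 84 h
3D printer: 0.11 kW × 84 h = 9.24 kWh
heated towel rail: Runtime = 45 min × 30 = 1350 min = 22.5 h
heated towel rail: 0.1 kW × 22.5 h = 2.25 kWh
desktop computer: Runtime = 40 min × 30 = 1200 min = 20 h
desktop computer: 0.43 kW × 20 h = 8.6 kWh
Total energy = 123.59 kWh
Cost = 123.59 × £0.27 = £33.37

£33.37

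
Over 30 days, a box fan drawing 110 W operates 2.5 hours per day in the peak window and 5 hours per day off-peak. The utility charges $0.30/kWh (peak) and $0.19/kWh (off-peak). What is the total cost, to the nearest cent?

$5.61

Peak energy = 0.11 kW × 2.5 h × 30 = 8.25 kWh
Off-peak energy = 0.11 kW × 5 h × 30 = 16.5 kWh
Cost = 8.25 × $0.30 + 16.5 × $0.19 = $2.475 + $3.135 = $5.61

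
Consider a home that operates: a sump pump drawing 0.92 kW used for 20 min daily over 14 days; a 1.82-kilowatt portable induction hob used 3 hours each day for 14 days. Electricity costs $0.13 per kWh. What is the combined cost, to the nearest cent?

sump pump: Runtime = 20 min × 14 = 280 min = 4.666666… h
sump pump: 0.92 kW × 4.666666… h = 4.293333… kWh
portable induction hob: Runtime = 3 h/day × 14 days = 42 h
portable induction hob: 1.82 kW × 42 h = 76.44 kWh
Total energy = 80.733333… kWh
Cost = 80.733333… × $0.13 = $10.50

$10.50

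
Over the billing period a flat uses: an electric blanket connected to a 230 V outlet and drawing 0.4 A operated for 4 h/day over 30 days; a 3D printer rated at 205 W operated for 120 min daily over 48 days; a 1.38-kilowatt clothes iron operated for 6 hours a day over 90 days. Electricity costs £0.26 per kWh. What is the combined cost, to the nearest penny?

electric blanket: Power = 0.4 A × 230 V = 92 W = 0.092 kW
electric blanket: Runtime = 4 h/day × 30 days = 120 h
electric blanket: 0.092 kW × 120 h = 11.04 kWh
3D printer: Runtime = 120 min × 48 = 5760 min = 96 h
3D printer: 0.205 kW × 96 h = 19.68 kWh
clothes iron: Runtime = 6 h/day × 90 days = 540 h
clothes iron: 1.38 kW × 540 h = 745.2 kWh
Total energy = 775.92 kWh
Cost = 775.92 × £0.26 = £201.74

£201.74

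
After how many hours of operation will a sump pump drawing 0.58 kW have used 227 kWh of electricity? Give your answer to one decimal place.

391.4 h

Hours = 227 kWh ÷ 0.58 kW = 391.4 h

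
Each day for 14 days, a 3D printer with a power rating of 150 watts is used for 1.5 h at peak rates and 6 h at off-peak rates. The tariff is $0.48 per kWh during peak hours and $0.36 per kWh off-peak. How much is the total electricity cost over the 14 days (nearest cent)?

Peak energy = 0.15 kW × 1.5 h × 14 = 3.15 kWh
Off-peak energy = 0.15 kW × 6 h × 14 = 12.6 kWh
Cost = 3.15 × $0.48 + 12.6 × $0.36 = $1.512 + $4.536 = $6.05

$6.05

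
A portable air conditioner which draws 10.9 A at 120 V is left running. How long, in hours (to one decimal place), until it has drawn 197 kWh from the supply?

Power = 10.9 A × 120 V = 1308 W = 1.308 kW
Hours = 197 kWh ÷ 1.308 kW = 150.6 h

150.6 h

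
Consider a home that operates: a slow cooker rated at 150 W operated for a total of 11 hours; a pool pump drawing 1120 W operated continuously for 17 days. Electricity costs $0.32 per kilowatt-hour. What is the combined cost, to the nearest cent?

$146.76

slow cooker: 0.15 kW × 11 h = 1.65 kWh
pool pump: Runtime = 24 h × 17 = 408 h
pool pump: 1.12 kW × 408 h = 456.96 kWh
Total energy = 458.61 kWh
Cost = 458.61 × $0.32 = $146.76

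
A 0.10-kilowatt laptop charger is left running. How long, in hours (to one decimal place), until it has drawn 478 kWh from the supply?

Hours = 478 kWh ÷ 0.1 kW = 4780.0 h

4780.0 h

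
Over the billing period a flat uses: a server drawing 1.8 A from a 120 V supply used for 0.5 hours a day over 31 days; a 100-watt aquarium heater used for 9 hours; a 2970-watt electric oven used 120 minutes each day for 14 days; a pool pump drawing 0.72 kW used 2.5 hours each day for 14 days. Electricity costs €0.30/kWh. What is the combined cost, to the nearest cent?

server: Power = 1.8 A × 120 V = 216 W = 0.216 kW
server: Runtime = 0.5 h/day × 31 days = 15.5 h
server: 0.216 kW × 15.5 h = 3.348 kWh
aquarium heater: 0.1 kW × 9 h = 0.9 kWh
electric oven: Runtime = 120 min × 14 = 1680 min = 28 h
electric oven: 2.97 kW × 28 h = 83.16 kWh
pool pump: Runtime = 2.5 h/day × 14 days = 35 h
pool pump: 0.72 kW × 35 h = 25.2 kWh
Total energy = 112.608 kWh
Cost = 112.608 × €0.30 = €33.78

€33.78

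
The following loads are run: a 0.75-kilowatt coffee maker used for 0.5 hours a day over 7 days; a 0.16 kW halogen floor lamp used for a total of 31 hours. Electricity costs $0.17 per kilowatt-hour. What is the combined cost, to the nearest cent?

$1.29

coffee maker: Runtime = 0.5 h/day × 7 days = 3.5 h
coffee maker: 0.75 kW × 3.5 h = 2.625 kWh
halogen floor lamp: 0.16 kW × 31 h = 4.96 kWh
Total energy = 7.585 kWh
Cost = 7.585 × $0.17 = $1.29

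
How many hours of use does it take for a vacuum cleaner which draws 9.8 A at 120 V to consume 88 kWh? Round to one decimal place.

Power = 9.8 A × 120 V = 1176 W = 1.176 kW
Hours = 88 kWh ÷ 1.176 kW = 74.8 h

74.8 h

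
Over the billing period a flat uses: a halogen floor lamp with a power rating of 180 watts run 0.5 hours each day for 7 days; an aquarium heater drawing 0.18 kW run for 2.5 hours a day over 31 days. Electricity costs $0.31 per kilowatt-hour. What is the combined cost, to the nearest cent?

$4.52

halogen floor lamp: Runtime = 0.5 h/day × 7 days = 3.5 h
halogen floor lamp: 0.18 kW × 3.5 h = 0.63 kWh
aquarium heater: Runtime = 2.5 h/day × 31 days = 77.5 h
aquarium heater: 0.18 kW × 77.5 h = 13.95 kWh
Total energy = 14.58 kWh
Cost = 14.58 × $0.31 = $4.52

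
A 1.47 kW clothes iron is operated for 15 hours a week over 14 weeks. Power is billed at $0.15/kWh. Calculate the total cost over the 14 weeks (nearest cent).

Runtime = 15 h/week × 14 weeks = 210 h
Energy = 1.47 kW × 210 h = 308.7 kWh
Cost = 308.7 kWh × $0.15/kWh = $46.31

$46.31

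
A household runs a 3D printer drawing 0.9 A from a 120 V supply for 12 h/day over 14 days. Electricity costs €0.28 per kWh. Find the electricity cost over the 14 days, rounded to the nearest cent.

€5.08

Power = 0.9 A × 120 V = 108 W = 0.108 kW
Runtime = 12 h/day × 14 days = 168 h
Energy = 0.108 kW × 168 h = 18.144 kWh
Cost = 18.144 kWh × €0.28/kWh = €5.08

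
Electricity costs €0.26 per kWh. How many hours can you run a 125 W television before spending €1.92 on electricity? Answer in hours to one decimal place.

Energy available = €1.92 ÷ €0.26/kWh = 7.3846 kWh
Hours = 7.3846 kWh ÷ 0.125 kW = 59.1 h

59.1 h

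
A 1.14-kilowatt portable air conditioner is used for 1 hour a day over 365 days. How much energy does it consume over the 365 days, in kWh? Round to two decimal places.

Runtime = 1 h/day × 365 days = 365 h
Energy = 1.14 kW × 365 h = 416.1 kWh

416.10 kWh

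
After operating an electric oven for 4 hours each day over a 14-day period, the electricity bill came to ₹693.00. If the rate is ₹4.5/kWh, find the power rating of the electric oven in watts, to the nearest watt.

Energy = ₹693.00 ÷ ₹4.5/kWh = 154 kWh
Runtime = 4 h/day × 14 days = 56 h
Power = 154 kWh ÷ 56 h = 2.75 kW = 2750 W

2750 W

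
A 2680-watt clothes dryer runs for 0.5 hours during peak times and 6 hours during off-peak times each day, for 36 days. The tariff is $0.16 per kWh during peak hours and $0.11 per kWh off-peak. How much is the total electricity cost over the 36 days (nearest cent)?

Peak energy = 2.68 kW × 0.5 h × 36 = 48.24 kWh
Off-peak energy = 2.68 kW × 6 h × 36 = 578.88 kWh
Cost = 48.24 × $0.16 + 578.88 × $0.11 = $7.7184 + $63.6768 = $71.40

$71.40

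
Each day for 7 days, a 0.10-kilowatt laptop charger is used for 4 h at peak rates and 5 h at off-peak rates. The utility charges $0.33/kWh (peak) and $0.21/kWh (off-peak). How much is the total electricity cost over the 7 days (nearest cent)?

Peak energy = 0.1 kW × 4 h × 7 = 2.8 kWh
Off-peak energy = 0.1 kW × 5 h × 7 = 3.5 kWh
Cost = 2.8 × $0.33 + 3.5 × $0.21 = $0.924 + $0.735 = $1.66

$1.66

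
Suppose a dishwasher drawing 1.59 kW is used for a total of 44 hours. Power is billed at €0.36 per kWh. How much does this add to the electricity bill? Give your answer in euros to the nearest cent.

€25.19

Energy = 1.59 kW × 44 h = 69.96 kWh
Cost = 69.96 kWh × €0.36/kWh = €25.19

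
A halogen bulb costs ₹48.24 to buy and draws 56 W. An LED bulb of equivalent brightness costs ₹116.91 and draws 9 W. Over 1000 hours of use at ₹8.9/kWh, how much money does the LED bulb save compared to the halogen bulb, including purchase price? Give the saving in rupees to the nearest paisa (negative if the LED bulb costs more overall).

₹349.63

halogen bulb: ₹48.24 + (56/1000) kW × 1000 h × ₹8.9 = ₹48.24 + ₹498.4 = ₹546.64
LED bulb: ₹116.91 + (9/1000) kW × 1000 h × ₹8.9 = ₹116.91 + ₹80.1 = ₹197.01
Saving = ₹546.64 − ₹197.01 = ₹349.63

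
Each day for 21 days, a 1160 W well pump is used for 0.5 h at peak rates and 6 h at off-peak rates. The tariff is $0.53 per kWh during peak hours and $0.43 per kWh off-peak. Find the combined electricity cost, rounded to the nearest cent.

$69.30

Peak energy = 1.16 kW × 0.5 h × 21 = 12.18 kWh
Off-peak energy = 1.16 kW × 6 h × 21 = 146.16 kWh
Cost = 12.18 × $0.53 + 146.16 × $0.43 = $6.4554 + $62.8488 = $69.30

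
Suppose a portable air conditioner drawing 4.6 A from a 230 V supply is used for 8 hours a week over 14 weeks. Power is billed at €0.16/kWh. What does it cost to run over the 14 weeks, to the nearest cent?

€18.96

Power = 4.6 A × 230 V = 1058 W = 1.058 kW
Runtime = 8 h/week × 14 weeks = 112 h
Energy = 1.058 kW × 112 h = 118.496 kWh
Cost = 118.496 kWh × €0.16/kWh = €18.96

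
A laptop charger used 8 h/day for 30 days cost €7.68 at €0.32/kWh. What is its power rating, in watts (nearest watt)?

100 W

Energy = €7.68 ÷ €0.32/kWh = 24 kWh
Runtime = 8 h/day × 30 days = 240 h
Power = 24 kWh ÷ 240 h = 0.1 kW = 100 W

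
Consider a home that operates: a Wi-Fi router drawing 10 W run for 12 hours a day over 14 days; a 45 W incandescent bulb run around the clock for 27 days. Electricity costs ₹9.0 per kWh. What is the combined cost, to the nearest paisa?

₹277.56

Wi-Fi router: Runtime = 12 h/day × 14 days = 168 h
Wi-Fi router: 0.01 kW × 168 h = 1.68 kWh
incandescent bulb: Runtime = 24 h × 27 = 648 h
incandescent bulb: 0.045 kW × 648 h = 29.16 kWh
Total energy = 30.84 kWh
Cost = 30.84 × ₹9.0 = ₹277.56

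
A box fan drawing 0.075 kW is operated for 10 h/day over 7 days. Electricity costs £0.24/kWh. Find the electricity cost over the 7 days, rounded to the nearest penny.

£1.26

Runtime = 10 h/day × 7 days = 70 h
Energy = 0.075 kW × 70 h = 5.25 kWh
Cost = 5.25 kWh × £0.24/kWh = £1.26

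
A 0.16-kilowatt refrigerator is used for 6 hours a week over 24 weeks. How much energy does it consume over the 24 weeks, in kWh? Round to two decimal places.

Runtime = 6 h/week × 24 weeks = 144 h
Energy = 0.16 kW × 144 h = 23.04 kWh

23.04 kWh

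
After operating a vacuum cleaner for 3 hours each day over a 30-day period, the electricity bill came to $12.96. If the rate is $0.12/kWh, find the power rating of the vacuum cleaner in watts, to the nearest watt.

1200 W

Energy = $12.96 ÷ $0.12/kWh = 108 kWh
Runtime = 3 h/day × 30 days = 90 h
Power = 108 kWh ÷ 90 h = 1.2 kW = 1200 W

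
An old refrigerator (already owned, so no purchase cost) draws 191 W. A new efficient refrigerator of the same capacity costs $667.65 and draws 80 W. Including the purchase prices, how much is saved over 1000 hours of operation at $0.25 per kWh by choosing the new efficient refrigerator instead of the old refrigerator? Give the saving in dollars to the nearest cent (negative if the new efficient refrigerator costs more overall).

-$639.90

old refrigerator: $0.00 + (191/1000) kW × 1000 h × $0.25 = $0.00 + $47.75 = $47.75
new efficient refrigerator: $667.65 + (80/1000) kW × 1000 h × $0.25 = $667.65 + $20 = $687.65
Saving = $47.75 − $687.65 = −$639.9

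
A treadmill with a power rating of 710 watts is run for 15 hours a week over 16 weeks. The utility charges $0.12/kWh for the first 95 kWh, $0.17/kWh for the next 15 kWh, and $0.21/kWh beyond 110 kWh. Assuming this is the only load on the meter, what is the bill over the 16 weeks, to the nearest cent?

$26.63

Runtime = 15 h/week × 16 weeks = 240 h
Energy = 0.71 kW × 240 h = 170.4 kWh
Tier 1 (0–95 kWh): 95 × $0.12 = $11.4
Tier 2 (95–110 kWh): 15 × $0.17 = $2.55
Above 110 kWh: 60.4 × $0.21 = $12.684
Bill = $26.63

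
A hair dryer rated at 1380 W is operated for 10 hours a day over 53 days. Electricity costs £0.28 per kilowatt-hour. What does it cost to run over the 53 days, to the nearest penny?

Runtime = 10 h/day × 53 days = 530 h
Energy = 1.38 kW × 530 h = 731.4 kWh
Cost = 731.4 kWh × £0.28/kWh = £204.79

£204.79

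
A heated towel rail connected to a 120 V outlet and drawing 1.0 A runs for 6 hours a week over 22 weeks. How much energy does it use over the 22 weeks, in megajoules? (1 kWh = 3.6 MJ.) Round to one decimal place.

Power = 1.0 A × 120 V = 120 W = 0.12 kW
Runtime = 6 h/week × 22 weeks = 132 h
Energy = 0.12 kW × 132 h = 15.84 kWh
= 15.84 × 3.6 MJ = 57.0 MJ

57.0 MJ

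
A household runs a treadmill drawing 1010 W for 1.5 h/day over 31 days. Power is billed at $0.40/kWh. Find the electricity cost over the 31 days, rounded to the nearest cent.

Runtime = 1.5 h/day × 31 days = 46.5 h
Energy = 1.01 kW × 46.5 h = 46.965 kWh
Cost = 46.965 kWh × $0.40/kWh = $18.79

$18.79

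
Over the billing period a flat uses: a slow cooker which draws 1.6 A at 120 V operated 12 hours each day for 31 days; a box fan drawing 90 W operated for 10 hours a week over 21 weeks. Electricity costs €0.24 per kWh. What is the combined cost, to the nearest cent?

€21.68

slow cooker: Power = 1.6 A × 120 V = 192 W = 0.192 kW
slow cooker: Runtime = 12 h/day × 31 days = 372 h
slow cooker: 0.192 kW × 372 h = 71.424 kWh
box fan: Runtime = 10 h/week × 21 weeks = 210 h
box fan: 0.09 kW × 210 h = 18.9 kWh
Total energy = 90.324 kWh
Cost = 90.324 × €0.24 = €21.68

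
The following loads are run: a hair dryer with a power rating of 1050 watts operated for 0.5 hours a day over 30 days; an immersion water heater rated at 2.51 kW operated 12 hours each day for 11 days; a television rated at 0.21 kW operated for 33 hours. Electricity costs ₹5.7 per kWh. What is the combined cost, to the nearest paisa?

₹2017.80

hair dryer: Runtime = 0.5 h/day × 30 days = 15 h
hair dryer: 1.05 kW × 15 h = 15.75 kWh
immersion water heater: Runtime = 12 h/day × 11 days = 132 h
immersion water heater: 2.51 kW × 132 h = 331.32 kWh
television: 0.21 kW × 33 h = 6.93 kWh
Total energy = 354 kWh
Cost = 354 × ₹5.7 = ₹2017.80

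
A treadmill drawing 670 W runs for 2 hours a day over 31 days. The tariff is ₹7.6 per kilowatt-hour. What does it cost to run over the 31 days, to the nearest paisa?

₹315.70

Runtime = 2 h/day × 31 days = 62 h
Energy = 0.67 kW × 62 h = 41.54 kWh
Cost = 41.54 kWh × ₹7.6/kWh = ₹315.70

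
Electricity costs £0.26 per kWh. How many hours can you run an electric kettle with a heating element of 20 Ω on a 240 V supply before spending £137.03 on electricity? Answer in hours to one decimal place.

Power = V²/R = 240²/20 = 2880 W = 2.88 kW
Energy available = £137.03 ÷ £0.26/kWh = 527.0385 kWh
Hours = 527.0385 kWh ÷ 2.88 kW = 183.0 h

183.0 h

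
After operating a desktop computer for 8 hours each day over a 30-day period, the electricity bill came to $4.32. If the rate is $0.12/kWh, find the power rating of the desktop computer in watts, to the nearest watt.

Energy = $4.32 ÷ $0.12/kWh = 36 kWh
Runtime = 8 h/day × 30 days = 240 h
Power = 36 kWh ÷ 240 h = 0.15 kW = 150 W

150 W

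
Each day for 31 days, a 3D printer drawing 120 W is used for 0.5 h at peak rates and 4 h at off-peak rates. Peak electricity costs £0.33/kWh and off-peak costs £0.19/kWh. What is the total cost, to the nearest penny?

Peak energy = 0.12 kW × 0.5 h × 31 = 1.86 kWh
Off-peak energy = 0.12 kW × 4 h × 31 = 14.88 kWh
Cost = 1.86 × £0.33 + 14.88 × £0.19 = £0.6138 + £2.8272 = £3.44

£3.44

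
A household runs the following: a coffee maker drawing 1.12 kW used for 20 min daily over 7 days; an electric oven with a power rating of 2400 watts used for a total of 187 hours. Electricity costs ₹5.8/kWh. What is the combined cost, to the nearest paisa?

₹2618.20

coffee maker: Runtime = 20 min × 7 = 140 min = 2.333333… h
coffee maker: 1.12 kW × 2.333333… h = 2.613333… kWh
electric oven: 2.4 kW × 187 h = 448.8 kWh
Total energy = 451.413333… kWh
Cost = 451.413333… × ₹5.8 = ₹2618.20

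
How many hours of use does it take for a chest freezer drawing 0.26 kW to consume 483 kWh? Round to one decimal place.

Hours = 483 kWh ÷ 0.26 kW = 1857.7 h

1857.7 h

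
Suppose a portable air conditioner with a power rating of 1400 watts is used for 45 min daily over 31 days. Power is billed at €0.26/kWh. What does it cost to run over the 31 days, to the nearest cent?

Runtime = 45 min × 31 = 1395 min = 23.25 h
Energy = 1.4 kW × 23.25 h = 32.55 kWh
Cost = 32.55 kWh × €0.26/kWh = €8.46

€8.46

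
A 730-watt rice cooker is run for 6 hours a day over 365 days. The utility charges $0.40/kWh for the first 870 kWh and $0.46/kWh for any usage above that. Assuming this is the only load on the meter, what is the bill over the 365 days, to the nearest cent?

$683.20

Runtime = 6 h/day × 365 days = 2190 h
Energy = 0.73 kW × 2190 h = 1598.7 kWh
Tier 1 (0–870 kWh): 870 × $0.40 = $348
Above 870 kWh: 728.7 × $0.46 = $335.202
Bill = $683.20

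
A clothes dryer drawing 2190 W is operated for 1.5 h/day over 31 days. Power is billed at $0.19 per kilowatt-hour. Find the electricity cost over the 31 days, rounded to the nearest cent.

$19.35

Runtime = 1.5 h/day × 31 days = 46.5 h
Energy = 2.19 kW × 46.5 h = 101.835 kWh
Cost = 101.835 kWh × $0.19/kWh = $19.35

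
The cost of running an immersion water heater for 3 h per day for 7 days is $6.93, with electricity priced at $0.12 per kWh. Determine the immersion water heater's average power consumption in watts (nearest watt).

Energy = $6.93 ÷ $0.12/kWh = 57.75 kWh
Runtime = 3 h/day × 7 days = 21 h
Power = 57.75 kWh ÷ 21 h = 2.75 kW = 2750 W

2750 W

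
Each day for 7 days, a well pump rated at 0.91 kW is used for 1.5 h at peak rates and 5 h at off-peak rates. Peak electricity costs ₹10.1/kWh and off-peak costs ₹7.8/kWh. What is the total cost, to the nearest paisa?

Peak energy = 0.91 kW × 1.5 h × 7 = 9.555 kWh
Off-peak energy = 0.91 kW × 5 h × 7 = 31.85 kWh
Cost = 9.555 × ₹10.1 + 31.85 × ₹7.8 = ₹96.5055 + ₹248.43 = ₹344.94

₹344.94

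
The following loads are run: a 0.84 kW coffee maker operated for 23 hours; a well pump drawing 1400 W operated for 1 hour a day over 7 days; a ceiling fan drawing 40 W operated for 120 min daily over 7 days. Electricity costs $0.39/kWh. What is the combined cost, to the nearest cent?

$11.58

coffee maker: 0.84 kW × 23 h = 19.32 kWh
well pump: Runtime = 1 h/day × 7 days = 7 h
well pump: 1.4 kW × 7 h = 9.8 kWh
ceiling fan: Runtime = 120 min × 7 = 840 min = 14 h
ceiling fan: 0.04 kW × 14 h = 0.56 kWh
Total energy = 29.68 kWh
Cost = 29.68 × $0.39 = $11.58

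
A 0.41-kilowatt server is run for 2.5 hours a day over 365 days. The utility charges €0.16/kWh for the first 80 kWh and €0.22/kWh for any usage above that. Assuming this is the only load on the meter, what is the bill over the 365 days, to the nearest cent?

€77.51

Runtime = 2.5 h/day × 365 days = 912.5 h
Energy = 0.41 kW × 912.5 h = 374.125 kWh
Tier 1 (0–80 kWh): 80 × €0.16 = €12.8
Above 80 kWh: 294.125 × €0.22 = €64.7075
Bill = €77.51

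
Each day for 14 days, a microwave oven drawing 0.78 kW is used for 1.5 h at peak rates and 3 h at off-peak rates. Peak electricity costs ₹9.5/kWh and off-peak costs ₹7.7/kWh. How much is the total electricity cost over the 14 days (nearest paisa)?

₹407.86

Peak energy = 0.78 kW × 1.5 h × 14 = 16.38 kWh
Off-peak energy = 0.78 kW × 3 h × 14 = 32.76 kWh
Cost = 16.38 × ₹9.5 + 32.76 × ₹7.7 = ₹155.61 + ₹252.252 = ₹407.86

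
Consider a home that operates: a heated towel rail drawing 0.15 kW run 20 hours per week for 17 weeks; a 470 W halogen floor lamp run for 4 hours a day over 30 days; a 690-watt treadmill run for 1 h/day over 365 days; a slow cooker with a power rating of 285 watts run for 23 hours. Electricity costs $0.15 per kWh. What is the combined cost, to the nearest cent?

$54.87

heated towel rail: Runtime = 20 h/week × 17 weeks = 340 h
heated towel rail: 0.15 kW × 340 h = 51 kWh
halogen floor lamp: Runtime = 4 h/day × 30 days = 120 h
halogen floor lamp: 0.47 kW × 120 h = 56.4 kWh
treadmill: Runtime = 1 h/day × 365 days = 365 h
treadmill: 0.69 kW × 365 h = 251.85 kWh
slow cooker: 0.285 kW × 23 h = 6.555 kWh
Total energy = 365.805 kWh
Cost = 365.805 × $0.15 = $54.87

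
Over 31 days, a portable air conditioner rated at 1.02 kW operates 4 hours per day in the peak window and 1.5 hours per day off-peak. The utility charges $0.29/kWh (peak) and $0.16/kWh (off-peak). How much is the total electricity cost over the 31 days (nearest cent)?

Peak energy = 1.02 kW × 4 h × 31 = 126.48 kWh
Off-peak energy = 1.02 kW × 1.5 h × 31 = 47.43 kWh
Cost = 126.48 × $0.29 + 47.43 × $0.16 = $36.6792 + $7.5888 = $44.27

$44.27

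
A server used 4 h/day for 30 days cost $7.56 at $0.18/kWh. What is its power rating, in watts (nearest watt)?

350 W

Energy = $7.56 ÷ $0.18/kWh = 42 kWh
Runtime = 4 h/day × 30 days = 120 h
Power = 42 kWh ÷ 120 h = 0.35 kW = 350 W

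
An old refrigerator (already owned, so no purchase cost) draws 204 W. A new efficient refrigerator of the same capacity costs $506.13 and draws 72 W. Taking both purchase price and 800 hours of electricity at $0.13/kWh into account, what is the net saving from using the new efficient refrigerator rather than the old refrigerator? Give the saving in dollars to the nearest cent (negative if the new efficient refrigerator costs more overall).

-$492.40

old refrigerator: $0.00 + (204/1000) kW × 800 h × $0.13 = $0.00 + $21.216 = $21.216
new efficient refrigerator: $506.13 + (72/1000) kW × 800 h × $0.13 = $506.13 + $7.488 = $513.618
Saving = $21.216 − $513.618 = −$492.402 → -$492.40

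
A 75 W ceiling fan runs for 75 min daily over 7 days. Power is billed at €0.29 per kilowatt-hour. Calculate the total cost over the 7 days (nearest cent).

€0.19

Runtime = 75 min × 7 = 525 min = 8.75 h
Energy = 0.075 kW × 8.75 h = 0.65625 kWh
Cost = 0.65625 kWh × €0.29/kWh = €0.19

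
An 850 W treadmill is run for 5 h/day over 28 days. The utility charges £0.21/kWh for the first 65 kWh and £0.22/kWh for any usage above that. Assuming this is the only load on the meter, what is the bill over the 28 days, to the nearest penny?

Runtime = 5 h/day × 28 days = 140 h
Energy = 0.85 kW × 140 h = 119 kWh
Tier 1 (0–65 kWh): 65 × £0.21 = £13.65
Above 65 kWh: 54 × £0.22 = £11.88
Bill = £25.53

£25.53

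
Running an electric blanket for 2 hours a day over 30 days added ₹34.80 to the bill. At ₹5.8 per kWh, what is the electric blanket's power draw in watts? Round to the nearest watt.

Energy = ₹34.80 ÷ ₹5.8/kWh = 6 kWh
Runtime = 2 h/day × 30 days = 60 h
Power = 6 kWh ÷ 60 h = 0.1 kW = 100 W

100 W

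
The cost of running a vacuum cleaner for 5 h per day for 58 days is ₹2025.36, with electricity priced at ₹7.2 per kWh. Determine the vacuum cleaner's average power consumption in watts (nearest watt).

Energy = ₹2025.36 ÷ ₹7.2/kWh = 281.3 kWh
Runtime = 5 h/day × 58 days = 290 h
Power = 281.3 kWh ÷ 290 h = 0.97 kW = 970 W

970 W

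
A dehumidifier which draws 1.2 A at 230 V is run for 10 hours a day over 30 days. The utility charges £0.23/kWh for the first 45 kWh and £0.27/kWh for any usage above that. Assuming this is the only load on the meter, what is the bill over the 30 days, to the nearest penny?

£20.56

Power = 1.2 A × 230 V = 276 W = 0.276 kW
Runtime = 10 h/day × 30 days = 300 h
Energy = 0.276 kW × 300 h = 82.8 kWh
Tier 1 (0–45 kWh): 45 × £0.23 = £10.35
Above 45 kWh: 37.8 × £0.27 = £10.206
Bill = £20.56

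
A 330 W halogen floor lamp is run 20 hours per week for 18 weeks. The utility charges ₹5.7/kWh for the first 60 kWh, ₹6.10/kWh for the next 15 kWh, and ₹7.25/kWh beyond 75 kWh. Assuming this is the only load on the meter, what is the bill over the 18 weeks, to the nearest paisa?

₹751.05

Runtime = 20 h/week × 18 weeks = 360 h
Energy = 0.33 kW × 360 h = 118.8 kWh
Tier 1 (0–60 kWh): 60 × ₹5.7 = ₹342
Tier 2 (60–75 kWh): 15 × ₹6.10 = ₹91.5
Above 75 kWh: 43.8 × ₹7.25 = ₹317.55
Bill = ₹751.05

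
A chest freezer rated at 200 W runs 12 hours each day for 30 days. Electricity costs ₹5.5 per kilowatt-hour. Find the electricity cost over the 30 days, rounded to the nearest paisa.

₹396.00

Runtime = 12 h/day × 30 days = 360 h
Energy = 0.2 kW × 360 h = 72 kWh
Cost = 72 kWh × ₹5.5/kWh = ₹396.00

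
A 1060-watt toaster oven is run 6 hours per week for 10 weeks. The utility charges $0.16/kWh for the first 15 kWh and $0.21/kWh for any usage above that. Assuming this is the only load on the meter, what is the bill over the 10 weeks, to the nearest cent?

Runtime = 6 h/week × 10 weeks = 60 h
Energy = 1.06 kW × 60 h = 63.6 kWh
Tier 1 (0–15 kWh): 15 × $0.16 = $2.4
Above 15 kWh: 48.6 × $0.21 = $10.206
Bill = $12.61

$12.61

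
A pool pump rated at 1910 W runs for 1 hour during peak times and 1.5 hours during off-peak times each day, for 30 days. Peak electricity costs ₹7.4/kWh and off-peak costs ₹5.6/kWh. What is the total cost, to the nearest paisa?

Peak energy = 1.91 kW × 1 h × 30 = 57.3 kWh
Off-peak energy = 1.91 kW × 1.5 h × 30 = 85.95 kWh
Cost = 57.3 × ₹7.4 + 85.95 × ₹5.6 = ₹424.02 + ₹481.32 = ₹905.34

₹905.34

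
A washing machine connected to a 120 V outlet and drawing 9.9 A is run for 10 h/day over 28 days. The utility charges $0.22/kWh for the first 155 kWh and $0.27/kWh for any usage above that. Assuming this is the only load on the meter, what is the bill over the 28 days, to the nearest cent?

$82.06

Power = 9.9 A × 120 V = 1188 W = 1.188 kW
Runtime = 10 h/day × 28 days = 280 h
Energy = 1.188 kW × 280 h = 332.64 kWh
Tier 1 (0–155 kWh): 155 × $0.22 = $34.1
Above 155 kWh: 177.64 × $0.27 = $47.9628
Bill = $82.06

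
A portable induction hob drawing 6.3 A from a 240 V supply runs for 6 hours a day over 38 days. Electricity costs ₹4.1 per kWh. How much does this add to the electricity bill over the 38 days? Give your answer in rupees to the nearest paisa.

Power = 6.3 A × 240 V = 1512 W = 1.512 kW
Runtime = 6 h/day × 38 days = 228 h
Energy = 1.512 kW × 228 h = 344.736 kWh
Cost = 344.736 kWh × ₹4.1/kWh = ₹1413.42

₹1413.42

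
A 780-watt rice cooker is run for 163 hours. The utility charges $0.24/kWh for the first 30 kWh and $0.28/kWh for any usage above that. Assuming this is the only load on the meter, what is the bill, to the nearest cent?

Energy = 0.78 kW × 163 h = 127.14 kWh
Tier 1 (0–30 kWh): 30 × $0.24 = $7.2
Above 30 kWh: 97.14 × $0.28 = $27.1992
Bill = $34.40

$34.40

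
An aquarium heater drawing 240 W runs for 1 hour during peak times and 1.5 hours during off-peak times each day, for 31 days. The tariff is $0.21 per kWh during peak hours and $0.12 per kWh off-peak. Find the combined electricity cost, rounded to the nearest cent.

Peak energy = 0.24 kW × 1 h × 31 = 7.44 kWh
Off-peak energy = 0.24 kW × 1.5 h × 31 = 11.16 kWh
Cost = 7.44 × $0.21 + 11.16 × $0.12 = $1.5624 + $1.3392 = $2.90

$2.90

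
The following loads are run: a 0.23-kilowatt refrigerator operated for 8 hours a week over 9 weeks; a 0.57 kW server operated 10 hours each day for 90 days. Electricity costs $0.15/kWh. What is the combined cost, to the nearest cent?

refrigerator: Runtime = 8 h/week × 9 weeks = 72 h
refrigerator: 0.23 kW × 72 h = 16.56 kWh
server: Runtime = 10 h/day × 90 days = 900 h
server: 0.57 kW × 900 h = 513 kWh
Total energy = 529.56 kWh
Cost = 529.56 × $0.15 = $79.43

$79.43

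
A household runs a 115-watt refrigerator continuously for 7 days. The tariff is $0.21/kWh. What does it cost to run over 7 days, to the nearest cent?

$4.06

Runtime = 24 h × 7 = 168 h
Energy = 0.115 kW × 168 h = 19.32 kWh
Cost = 19.32 kWh × $0.21/kWh = $4.06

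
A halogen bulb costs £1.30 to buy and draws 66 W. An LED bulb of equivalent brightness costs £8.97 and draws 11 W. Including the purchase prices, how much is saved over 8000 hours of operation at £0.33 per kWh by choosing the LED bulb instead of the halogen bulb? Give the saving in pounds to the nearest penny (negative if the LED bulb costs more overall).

halogen bulb: £1.30 + (66/1000) kW × 8000 h × £0.33 = £1.30 + £174.24 = £175.54
LED bulb: £8.97 + (11/1000) kW × 8000 h × £0.33 = £8.97 + £29.04 = £38.01
Saving = £175.54 − £38.01 = £137.53

£137.53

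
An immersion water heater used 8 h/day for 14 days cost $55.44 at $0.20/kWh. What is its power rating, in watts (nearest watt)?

2475 W

Energy = $55.44 ÷ $0.20/kWh = 277.2 kWh
Runtime = 8 h/day × 14 days = 112 h
Power = 277.2 kWh ÷ 112 h = 2.475 kW = 2475 W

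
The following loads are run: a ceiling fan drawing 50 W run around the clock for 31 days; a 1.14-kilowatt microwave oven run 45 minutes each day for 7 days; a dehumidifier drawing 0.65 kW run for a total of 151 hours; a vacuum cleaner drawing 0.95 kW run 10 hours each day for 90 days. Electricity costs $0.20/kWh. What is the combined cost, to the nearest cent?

$199.27

ceiling fan: Runtime = 24 h × 31 = 744 h
ceiling fan: 0.05 kW × 744 h = 37.2 kWh
microwave oven: Runtime = 45 min × 7 = 315 min = 5.25 h
microwave oven: 1.14 kW × 5.25 h = 5.985 kWh
dehumidifier: 0.65 kW × 151 h = 98.15 kWh
vacuum cleaner: Runtime = 10 h/day × 90 days = 900 h
vacuum cleaner: 0.95 kW × 900 h = 855 kWh
Total energy = 996.335 kWh
Cost = 996.335 × $0.20 = $199.27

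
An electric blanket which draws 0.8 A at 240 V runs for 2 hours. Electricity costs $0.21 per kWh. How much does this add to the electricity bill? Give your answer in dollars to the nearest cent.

$0.08

Power = 0.8 A × 240 V = 192 W = 0.192 kW
Energy = 0.192 kW × 2 h = 0.384 kWh
Cost = 0.384 kWh × $0.21/kWh = $0.08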